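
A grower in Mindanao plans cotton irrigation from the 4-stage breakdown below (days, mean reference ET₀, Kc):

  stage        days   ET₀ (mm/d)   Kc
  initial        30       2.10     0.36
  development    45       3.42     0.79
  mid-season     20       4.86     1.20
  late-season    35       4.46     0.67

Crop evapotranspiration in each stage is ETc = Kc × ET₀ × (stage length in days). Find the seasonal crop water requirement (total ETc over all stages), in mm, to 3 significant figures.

initial: 0.36 × 2.10 × 30 = 22.68 mm
development: 0.79 × 3.42 × 45 = 121.58 mm
mid-season: 1.20 × 4.86 × 20 = 116.64 mm
late-season: 0.67 × 4.46 × 35 = 104.59 mm
Seasonal total = 365.49 mm

365 mm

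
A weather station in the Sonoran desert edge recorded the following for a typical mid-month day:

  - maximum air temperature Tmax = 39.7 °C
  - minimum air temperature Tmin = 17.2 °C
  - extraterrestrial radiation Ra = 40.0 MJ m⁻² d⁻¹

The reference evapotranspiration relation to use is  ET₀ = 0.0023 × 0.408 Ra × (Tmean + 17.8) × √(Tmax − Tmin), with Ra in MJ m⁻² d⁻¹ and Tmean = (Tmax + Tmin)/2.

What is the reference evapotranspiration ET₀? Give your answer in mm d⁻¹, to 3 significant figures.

Tmean = (39.7 + 17.2)/2 = 28.45 °C
0.408 Ra = 0.408 × 40.0 = 16.3200 mm/d equivalent
ET₀ = 0.0023 × 16.3200 × (28.45 + 17.8) × √22.5 = 0.0023 × 16.3200 × 46.25 × 4.7434 = 8.2347 mm/d

8.23 mm d⁻¹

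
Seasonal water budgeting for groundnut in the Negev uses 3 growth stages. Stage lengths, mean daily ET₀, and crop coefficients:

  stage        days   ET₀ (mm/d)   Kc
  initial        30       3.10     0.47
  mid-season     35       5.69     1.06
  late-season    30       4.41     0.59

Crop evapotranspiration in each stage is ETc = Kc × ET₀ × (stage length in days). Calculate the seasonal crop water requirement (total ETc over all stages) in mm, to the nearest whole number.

initial: 0.47 × 3.10 × 30 = 43.71 mm
mid-season: 1.06 × 5.69 × 35 = 211.10 mm
late-season: 0.59 × 4.41 × 30 = 78.06 mm
Seasonal total = 332.87 mm

333 mm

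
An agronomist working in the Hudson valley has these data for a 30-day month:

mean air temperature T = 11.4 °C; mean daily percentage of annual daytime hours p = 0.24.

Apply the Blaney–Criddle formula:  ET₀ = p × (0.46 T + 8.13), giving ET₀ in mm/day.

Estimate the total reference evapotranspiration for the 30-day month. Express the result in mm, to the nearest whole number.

ET₀ = 0.24 × (0.46 × 11.4 + 8.13) = 0.24 × 13.374 = 3.2098 mm/d
Monthly total = 3.2098 × 30 = 96.294 mm

96 mm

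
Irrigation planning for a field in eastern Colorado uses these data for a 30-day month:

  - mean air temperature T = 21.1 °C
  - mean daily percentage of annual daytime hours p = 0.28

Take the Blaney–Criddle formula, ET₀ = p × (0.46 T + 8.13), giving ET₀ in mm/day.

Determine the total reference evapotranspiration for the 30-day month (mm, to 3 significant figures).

ET₀ = 0.28 × (0.46 × 21.1 + 8.13) = 0.28 × 17.836 = 4.9941 mm/d
Monthly total = 4.9941 × 30 = 149.823 mm

150 mm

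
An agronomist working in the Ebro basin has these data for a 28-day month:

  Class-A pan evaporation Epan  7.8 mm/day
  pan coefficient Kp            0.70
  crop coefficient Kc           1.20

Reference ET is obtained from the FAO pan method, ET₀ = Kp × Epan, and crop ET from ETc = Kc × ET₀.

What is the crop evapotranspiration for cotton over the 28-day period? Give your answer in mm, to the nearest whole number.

183 mm

ET₀ = 0.70 × 7.8 = 5.4600 mm/d
ETc = Kc × ET₀ = 1.20 × 5.4600 = 6.5520 mm/d
Over 28 days: 6.5520 × 28 = 183.456 mm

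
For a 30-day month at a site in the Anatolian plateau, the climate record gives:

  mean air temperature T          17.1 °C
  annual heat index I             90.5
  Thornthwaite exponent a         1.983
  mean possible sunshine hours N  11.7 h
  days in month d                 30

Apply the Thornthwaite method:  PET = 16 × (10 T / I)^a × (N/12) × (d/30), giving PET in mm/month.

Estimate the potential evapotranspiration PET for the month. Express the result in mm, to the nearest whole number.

10T/I = 10 × 17.1 / 90.5 = 1.8895
(10T/I)^a = 1.8895^1.983 = 3.5318
Uncorrected PET = 16 × 3.5318 = 56.509 mm
Correction = (N/12)(d/30) = (11.7/12)(30/30) = 0.9750
PET = 56.509 × 0.9750 = 55.096 mm/month

55 mm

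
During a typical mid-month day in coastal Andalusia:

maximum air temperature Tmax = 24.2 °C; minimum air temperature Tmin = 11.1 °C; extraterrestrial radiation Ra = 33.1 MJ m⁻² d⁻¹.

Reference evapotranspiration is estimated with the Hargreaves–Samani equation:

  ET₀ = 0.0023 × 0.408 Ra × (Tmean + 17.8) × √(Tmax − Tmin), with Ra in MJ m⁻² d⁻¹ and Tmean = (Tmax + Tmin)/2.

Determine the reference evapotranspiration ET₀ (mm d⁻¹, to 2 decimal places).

3.99 mm d⁻¹

Tmean = (24.2 + 11.1)/2 = 17.65 °C
0.408 Ra = 0.408 × 33.1 = 13.5048 mm/d equivalent
ET₀ = 0.0023 × 13.5048 × (17.65 + 17.8) × √13.1 = 0.0023 × 13.5048 × 35.45 × 3.6194 = 3.9854 mm/d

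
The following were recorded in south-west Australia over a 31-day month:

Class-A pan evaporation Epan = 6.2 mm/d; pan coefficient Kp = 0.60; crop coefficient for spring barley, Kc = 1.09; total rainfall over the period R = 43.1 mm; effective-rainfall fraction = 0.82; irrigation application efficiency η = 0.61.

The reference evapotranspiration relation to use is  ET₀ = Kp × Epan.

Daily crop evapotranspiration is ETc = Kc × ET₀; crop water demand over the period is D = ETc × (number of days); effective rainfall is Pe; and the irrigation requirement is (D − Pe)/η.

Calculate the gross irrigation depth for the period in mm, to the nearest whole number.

ET₀ = 0.60 × 6.2 = 3.7200 mm/d
ETc = Kc × ET₀ = 1.09 × 3.7200 = 4.0548 mm/d
Crop demand D = ETc × 31 d = 4.0548 × 31 = 125.699 mm
Pe = 0.82 × 43.1 = 35.342 mm
D − Pe = 125.699 − 35.342 = 90.357 mm
Gross irrigation = 90.357 / 0.61 = 148.126 mm

148 mm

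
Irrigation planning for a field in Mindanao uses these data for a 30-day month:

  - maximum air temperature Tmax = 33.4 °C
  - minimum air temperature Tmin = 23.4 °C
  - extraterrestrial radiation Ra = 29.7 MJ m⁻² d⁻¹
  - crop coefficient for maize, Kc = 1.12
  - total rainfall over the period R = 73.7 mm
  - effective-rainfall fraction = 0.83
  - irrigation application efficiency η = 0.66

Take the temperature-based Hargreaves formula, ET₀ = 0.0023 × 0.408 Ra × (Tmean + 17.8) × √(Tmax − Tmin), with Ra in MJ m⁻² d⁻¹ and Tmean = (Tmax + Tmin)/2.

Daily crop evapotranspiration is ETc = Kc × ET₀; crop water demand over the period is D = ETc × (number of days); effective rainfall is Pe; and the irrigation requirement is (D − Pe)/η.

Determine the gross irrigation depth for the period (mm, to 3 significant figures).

115 mm

Tmean = (33.4 + 23.4)/2 = 28.40 °C
0.408 Ra = 0.408 × 29.7 = 12.1176 mm/d equivalent
ET₀ = 0.0023 × 12.1176 × (28.40 + 17.8) × √10.0 = 0.0023 × 12.1176 × 46.20 × 3.1623 = 4.0718 mm/d
ETc = Kc × ET₀ = 1.12 × 4.0718 = 4.5604 mm/d
Crop demand D = ETc × 30 d = 4.5604 × 30 = 136.812 mm
Pe = 0.83 × 73.7 = 61.171 mm
D − Pe = 136.812 − 61.171 = 75.641 mm
Gross irrigation = 75.641 / 0.66 = 114.608 mm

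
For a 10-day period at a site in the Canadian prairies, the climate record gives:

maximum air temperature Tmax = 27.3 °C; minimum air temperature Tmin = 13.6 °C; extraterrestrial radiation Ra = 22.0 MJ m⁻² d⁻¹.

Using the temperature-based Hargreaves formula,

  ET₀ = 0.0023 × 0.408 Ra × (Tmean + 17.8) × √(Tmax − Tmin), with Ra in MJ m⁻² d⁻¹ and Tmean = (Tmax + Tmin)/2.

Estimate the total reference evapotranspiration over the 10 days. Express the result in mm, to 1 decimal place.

Tmean = (27.3 + 13.6)/2 = 20.45 °C
0.408 Ra = 0.408 × 22.0 = 8.9760 mm/d equivalent
ET₀ = 0.0023 × 8.9760 × (20.45 + 17.8) × √13.7 = 0.0023 × 8.9760 × 38.25 × 3.7014 = 2.9229 mm/d
Over 10 days: 2.9229 × 10 = 29.229 mm

29.2 mm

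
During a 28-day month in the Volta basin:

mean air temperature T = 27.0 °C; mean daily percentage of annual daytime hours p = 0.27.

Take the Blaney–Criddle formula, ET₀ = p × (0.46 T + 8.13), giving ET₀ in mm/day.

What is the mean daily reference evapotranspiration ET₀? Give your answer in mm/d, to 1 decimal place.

5.5 mm/d

ET₀ = 0.27 × (0.46 × 27.0 + 8.13) = 0.27 × 20.550 = 5.5485 mm/d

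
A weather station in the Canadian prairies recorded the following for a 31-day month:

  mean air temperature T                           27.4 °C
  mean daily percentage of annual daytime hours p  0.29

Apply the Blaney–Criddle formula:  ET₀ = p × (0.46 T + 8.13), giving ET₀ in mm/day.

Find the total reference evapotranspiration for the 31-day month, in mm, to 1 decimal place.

186.4 mm

ET₀ = 0.29 × (0.46 × 27.4 + 8.13) = 0.29 × 20.734 = 6.0129 mm/d
Monthly total = 6.0129 × 31 = 186.400 mm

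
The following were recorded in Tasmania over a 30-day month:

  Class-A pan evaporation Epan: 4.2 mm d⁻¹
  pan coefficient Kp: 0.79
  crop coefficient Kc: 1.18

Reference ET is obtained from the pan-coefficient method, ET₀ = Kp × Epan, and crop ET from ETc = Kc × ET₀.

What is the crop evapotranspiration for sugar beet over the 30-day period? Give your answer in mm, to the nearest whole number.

117 mm

ET₀ = 0.79 × 4.2 = 3.3180 mm/d
ETc = Kc × ET₀ = 1.18 × 3.3180 = 3.9152 mm/d
Over 30 days: 3.9152 × 30 = 117.456 mm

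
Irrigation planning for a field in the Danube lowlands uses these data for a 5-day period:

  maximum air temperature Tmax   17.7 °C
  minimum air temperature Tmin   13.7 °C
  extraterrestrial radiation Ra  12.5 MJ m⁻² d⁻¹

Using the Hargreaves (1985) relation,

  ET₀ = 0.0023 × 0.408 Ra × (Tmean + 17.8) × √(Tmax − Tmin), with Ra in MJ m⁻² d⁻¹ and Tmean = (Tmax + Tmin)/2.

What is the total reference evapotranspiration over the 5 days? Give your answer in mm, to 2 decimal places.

Tmean = (17.7 + 13.7)/2 = 15.70 °C
0.408 Ra = 0.408 × 12.5 = 5.1000 mm/d equivalent
ET₀ = 0.0023 × 5.1000 × (15.70 + 17.8) × √4.0 = 0.0023 × 5.1000 × 33.50 × 2.0000 = 0.7859 mm/d
Over 5 days: 0.7859 × 5 = 3.930 mm

3.93 mm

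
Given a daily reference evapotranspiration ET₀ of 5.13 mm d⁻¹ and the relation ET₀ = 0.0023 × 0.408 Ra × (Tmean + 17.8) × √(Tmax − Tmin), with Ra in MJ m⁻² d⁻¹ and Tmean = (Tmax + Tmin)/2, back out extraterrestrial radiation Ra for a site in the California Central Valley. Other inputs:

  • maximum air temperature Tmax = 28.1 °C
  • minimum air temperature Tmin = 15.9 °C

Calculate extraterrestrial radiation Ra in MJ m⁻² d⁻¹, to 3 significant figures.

Tmean = (28.1+15.9)/2 = 22.00 °C; ΔT = 12.2
Ra = ET₀ / [0.0023 × 0.408 × (Tmean+17.8) × √ΔT]
   = 5.13 / (0.0023 × 0.408 × 39.80 × 3.4928) = 39.325 MJ m⁻² d⁻¹

39.3 MJ m⁻² d⁻¹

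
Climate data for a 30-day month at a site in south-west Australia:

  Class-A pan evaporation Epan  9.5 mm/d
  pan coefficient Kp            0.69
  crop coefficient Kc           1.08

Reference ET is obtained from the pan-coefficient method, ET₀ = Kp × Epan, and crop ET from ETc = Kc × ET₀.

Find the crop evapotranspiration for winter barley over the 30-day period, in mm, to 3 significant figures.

ET₀ = 0.69 × 9.5 = 6.5550 mm/d
ETc = Kc × ET₀ = 1.08 × 6.5550 = 7.0794 mm/d
Over 30 days: 7.0794 × 30 = 212.382 mm

212 mm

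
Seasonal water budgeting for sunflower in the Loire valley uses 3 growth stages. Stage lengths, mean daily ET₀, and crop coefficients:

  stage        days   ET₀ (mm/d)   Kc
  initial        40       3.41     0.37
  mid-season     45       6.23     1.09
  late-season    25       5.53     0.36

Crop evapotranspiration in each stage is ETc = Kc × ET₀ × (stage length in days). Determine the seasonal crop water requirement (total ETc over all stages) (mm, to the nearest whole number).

initial: 0.37 × 3.41 × 40 = 50.47 mm
mid-season: 1.09 × 6.23 × 45 = 305.58 mm
late-season: 0.36 × 5.53 × 25 = 49.77 mm
Seasonal total = 405.82 mm

406 mm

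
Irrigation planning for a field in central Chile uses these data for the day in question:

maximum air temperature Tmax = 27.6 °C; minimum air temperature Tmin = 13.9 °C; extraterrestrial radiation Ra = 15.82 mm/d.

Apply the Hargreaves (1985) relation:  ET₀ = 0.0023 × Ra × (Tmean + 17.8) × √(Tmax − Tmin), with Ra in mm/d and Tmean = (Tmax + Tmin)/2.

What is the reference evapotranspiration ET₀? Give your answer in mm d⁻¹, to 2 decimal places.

Tmean = (27.6 + 13.9)/2 = 20.75 °C
ET₀ = 0.0023 × 15.82 × (20.75 + 17.8) × √13.7 = 0.0023 × 15.82 × 38.55 × 3.7014 = 5.1919 mm/d

5.19 mm d⁻¹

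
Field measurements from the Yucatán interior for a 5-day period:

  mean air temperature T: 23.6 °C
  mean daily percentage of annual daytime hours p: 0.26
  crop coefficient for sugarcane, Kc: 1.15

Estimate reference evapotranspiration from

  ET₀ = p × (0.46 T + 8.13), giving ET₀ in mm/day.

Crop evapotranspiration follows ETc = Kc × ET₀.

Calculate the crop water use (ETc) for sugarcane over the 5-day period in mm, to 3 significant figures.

28.4 mm

ET₀ = 0.26 × (0.46 × 23.6 + 8.13) = 0.26 × 18.986 = 4.9364 mm/d
ETc = Kc × ET₀ = 1.15 × 4.9364 = 5.6769 mm/d
Over 5 days: 5.6769 × 5 = 28.385 mm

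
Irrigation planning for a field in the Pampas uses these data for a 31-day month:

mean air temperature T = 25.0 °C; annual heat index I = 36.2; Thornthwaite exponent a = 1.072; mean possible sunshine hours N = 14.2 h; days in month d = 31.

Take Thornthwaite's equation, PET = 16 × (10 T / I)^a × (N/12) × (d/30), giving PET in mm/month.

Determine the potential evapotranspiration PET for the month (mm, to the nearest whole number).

155 mm

10T/I = 10 × 25.0 / 36.2 = 6.9061
(10T/I)^a = 6.9061^1.072 = 7.9370
Uncorrected PET = 16 × 7.9370 = 126.992 mm
Correction = (N/12)(d/30) = (14.2/12)(31/30) = 1.2228
PET = 126.992 × 1.2228 = 155.286 mm/month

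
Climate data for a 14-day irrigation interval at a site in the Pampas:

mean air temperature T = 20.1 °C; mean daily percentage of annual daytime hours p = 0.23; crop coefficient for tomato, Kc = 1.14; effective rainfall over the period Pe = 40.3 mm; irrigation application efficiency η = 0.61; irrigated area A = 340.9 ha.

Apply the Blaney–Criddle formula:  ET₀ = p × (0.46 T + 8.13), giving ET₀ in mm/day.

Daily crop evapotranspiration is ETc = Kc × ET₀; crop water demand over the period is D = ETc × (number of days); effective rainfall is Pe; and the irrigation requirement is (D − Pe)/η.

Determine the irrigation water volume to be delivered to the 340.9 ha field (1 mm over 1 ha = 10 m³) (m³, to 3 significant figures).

131000 m³

ET₀ = 0.23 × (0.46 × 20.1 + 8.13) = 0.23 × 17.376 = 3.9965 mm/d
ETc = Kc × ET₀ = 1.14 × 3.9965 = 4.5560 mm/d
Crop demand D = ETc × 14 d = 4.5560 × 14 = 63.784 mm
D − Pe = 63.784 − 40.3 = 23.484 mm
Gross irrigation = 23.484 / 0.61 = 38.498 mm
Volume = 38.498 mm × 340.9 ha × 10 = 131239.7 m³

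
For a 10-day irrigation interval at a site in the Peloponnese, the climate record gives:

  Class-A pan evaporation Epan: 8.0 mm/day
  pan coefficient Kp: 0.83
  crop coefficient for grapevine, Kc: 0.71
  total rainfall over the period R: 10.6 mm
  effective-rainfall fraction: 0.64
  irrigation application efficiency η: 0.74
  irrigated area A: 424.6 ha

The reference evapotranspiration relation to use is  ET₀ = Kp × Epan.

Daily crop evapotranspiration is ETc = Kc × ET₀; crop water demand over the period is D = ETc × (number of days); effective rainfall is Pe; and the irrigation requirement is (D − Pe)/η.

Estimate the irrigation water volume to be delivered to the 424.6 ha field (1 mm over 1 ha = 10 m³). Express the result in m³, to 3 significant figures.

ET₀ = 0.83 × 8.0 = 6.6400 mm/d
ETc = Kc × ET₀ = 0.71 × 6.6400 = 4.7144 mm/d
Crop demand D = ETc × 10 d = 4.7144 × 10 = 47.144 mm
Pe = 0.64 × 10.6 = 6.784 mm
D − Pe = 47.144 − 6.784 = 40.360 mm
Gross irrigation = 40.360 / 0.74 = 54.541 mm
Volume = 54.541 mm × 424.6 ha × 10 = 231581.1 m³

232000 m³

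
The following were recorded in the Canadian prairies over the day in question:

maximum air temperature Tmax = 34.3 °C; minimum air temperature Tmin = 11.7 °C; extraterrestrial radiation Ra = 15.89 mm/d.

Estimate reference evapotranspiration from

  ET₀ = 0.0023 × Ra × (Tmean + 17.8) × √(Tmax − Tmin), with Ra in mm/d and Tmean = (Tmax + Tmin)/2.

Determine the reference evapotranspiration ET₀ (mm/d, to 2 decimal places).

Tmean = (34.3 + 11.7)/2 = 23.00 °C
ET₀ = 0.0023 × 15.89 × (23.00 + 17.8) × √22.6 = 0.0023 × 15.89 × 40.80 × 4.7539 = 7.0886 mm/d

7.09 mm/d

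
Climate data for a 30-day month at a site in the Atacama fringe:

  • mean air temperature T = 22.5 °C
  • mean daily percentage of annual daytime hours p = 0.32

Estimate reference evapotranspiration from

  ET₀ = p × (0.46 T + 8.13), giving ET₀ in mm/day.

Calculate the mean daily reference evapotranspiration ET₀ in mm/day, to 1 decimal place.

ET₀ = 0.32 × (0.46 × 22.5 + 8.13) = 0.32 × 18.480 = 5.9136 mm/d

5.9 mm/day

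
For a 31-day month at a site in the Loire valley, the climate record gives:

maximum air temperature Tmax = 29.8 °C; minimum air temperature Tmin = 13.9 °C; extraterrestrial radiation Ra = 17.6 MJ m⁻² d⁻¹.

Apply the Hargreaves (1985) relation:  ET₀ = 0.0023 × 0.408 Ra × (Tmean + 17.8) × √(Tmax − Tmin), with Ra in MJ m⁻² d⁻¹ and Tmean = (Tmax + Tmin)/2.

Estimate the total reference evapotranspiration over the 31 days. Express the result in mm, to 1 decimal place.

80.9 mm

Tmean = (29.8 + 13.9)/2 = 21.85 °C
0.408 Ra = 0.408 × 17.6 = 7.1808 mm/d equivalent
ET₀ = 0.0023 × 7.1808 × (21.85 + 17.8) × √15.9 = 0.0023 × 7.1808 × 39.65 × 3.9875 = 2.6112 mm/d
Over 31 days: 2.6112 × 31 = 80.947 mm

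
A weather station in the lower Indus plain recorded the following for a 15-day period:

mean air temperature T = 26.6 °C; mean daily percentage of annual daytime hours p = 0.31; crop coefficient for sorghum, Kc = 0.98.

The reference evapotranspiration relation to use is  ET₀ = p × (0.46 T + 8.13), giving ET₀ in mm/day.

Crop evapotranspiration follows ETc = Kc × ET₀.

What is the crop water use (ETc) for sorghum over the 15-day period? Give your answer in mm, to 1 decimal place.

ET₀ = 0.31 × (0.46 × 26.6 + 8.13) = 0.31 × 20.366 = 6.3135 mm/d
ETc = Kc × ET₀ = 0.98 × 6.3135 = 6.1872 mm/d
Over 15 days: 6.1872 × 15 = 92.808 mm

92.8 mm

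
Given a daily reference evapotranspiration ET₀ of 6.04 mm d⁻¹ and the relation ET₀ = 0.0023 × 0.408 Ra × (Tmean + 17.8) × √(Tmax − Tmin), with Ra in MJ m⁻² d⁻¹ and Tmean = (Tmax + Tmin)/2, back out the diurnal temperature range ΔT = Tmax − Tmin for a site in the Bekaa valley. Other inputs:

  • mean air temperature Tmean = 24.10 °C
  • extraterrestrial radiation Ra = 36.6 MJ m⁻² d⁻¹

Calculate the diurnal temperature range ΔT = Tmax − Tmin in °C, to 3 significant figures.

√ΔT = ET₀ / [0.0023 × 0.408 × Ra × (Tmean+17.8)] = 6.04 / (0.0023 × 14.9328 × 41.90) = 4.1971
ΔT = 4.1971² = 17.616 °C

17.6 °C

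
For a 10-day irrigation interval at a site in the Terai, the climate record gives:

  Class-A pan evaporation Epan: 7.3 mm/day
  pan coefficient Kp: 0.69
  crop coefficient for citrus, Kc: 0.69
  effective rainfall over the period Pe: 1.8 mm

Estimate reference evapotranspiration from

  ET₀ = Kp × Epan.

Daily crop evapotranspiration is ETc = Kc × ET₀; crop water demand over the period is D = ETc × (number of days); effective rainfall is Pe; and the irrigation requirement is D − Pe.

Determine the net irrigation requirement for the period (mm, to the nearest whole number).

ET₀ = 0.69 × 7.3 = 5.0370 mm/d
ETc = Kc × ET₀ = 0.69 × 5.0370 = 3.4755 mm/d
Crop demand D = ETc × 10 d = 3.4755 × 10 = 34.755 mm
D − Pe = 34.755 − 1.8 = 32.955 mm

33 mm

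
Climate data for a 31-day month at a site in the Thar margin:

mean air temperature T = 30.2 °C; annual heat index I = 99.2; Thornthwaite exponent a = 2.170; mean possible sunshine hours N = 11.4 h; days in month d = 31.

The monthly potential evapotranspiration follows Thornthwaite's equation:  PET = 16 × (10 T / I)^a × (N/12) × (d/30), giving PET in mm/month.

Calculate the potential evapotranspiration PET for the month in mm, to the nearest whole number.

176 mm

10T/I = 10 × 30.2 / 99.2 = 3.0444
(10T/I)^a = 3.0444^2.170 = 11.1995
Uncorrected PET = 16 × 11.1995 = 179.192 mm
Correction = (N/12)(d/30) = (11.4/12)(31/30) = 0.9817
PET = 179.192 × 0.9817 = 175.913 mm/month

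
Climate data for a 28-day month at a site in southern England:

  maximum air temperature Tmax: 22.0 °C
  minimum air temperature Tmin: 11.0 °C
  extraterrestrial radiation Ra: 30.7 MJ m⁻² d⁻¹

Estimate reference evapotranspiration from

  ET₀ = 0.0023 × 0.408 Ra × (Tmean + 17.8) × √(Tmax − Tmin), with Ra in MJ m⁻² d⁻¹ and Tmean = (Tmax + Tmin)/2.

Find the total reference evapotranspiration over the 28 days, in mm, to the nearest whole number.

Tmean = (22.0 + 11.0)/2 = 16.50 °C
0.408 Ra = 0.408 × 30.7 = 12.5256 mm/d equivalent
ET₀ = 0.0023 × 12.5256 × (16.50 + 17.8) × √11.0 = 0.0023 × 12.5256 × 34.30 × 3.3166 = 3.2773 mm/d
Over 28 days: 3.2773 × 28 = 91.764 mm

92 mm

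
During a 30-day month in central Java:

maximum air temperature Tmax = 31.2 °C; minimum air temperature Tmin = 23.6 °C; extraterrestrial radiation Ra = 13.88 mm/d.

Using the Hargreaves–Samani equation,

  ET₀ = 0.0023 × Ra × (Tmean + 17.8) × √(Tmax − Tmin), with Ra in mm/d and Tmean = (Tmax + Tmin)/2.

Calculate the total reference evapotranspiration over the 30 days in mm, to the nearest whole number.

119 mm

Tmean = (31.2 + 23.6)/2 = 27.40 °C
ET₀ = 0.0023 × 13.88 × (27.40 + 17.8) × √7.6 = 0.0023 × 13.88 × 45.20 × 2.7568 = 3.9780 mm/d
Over 30 days: 3.9780 × 30 = 119.340 mm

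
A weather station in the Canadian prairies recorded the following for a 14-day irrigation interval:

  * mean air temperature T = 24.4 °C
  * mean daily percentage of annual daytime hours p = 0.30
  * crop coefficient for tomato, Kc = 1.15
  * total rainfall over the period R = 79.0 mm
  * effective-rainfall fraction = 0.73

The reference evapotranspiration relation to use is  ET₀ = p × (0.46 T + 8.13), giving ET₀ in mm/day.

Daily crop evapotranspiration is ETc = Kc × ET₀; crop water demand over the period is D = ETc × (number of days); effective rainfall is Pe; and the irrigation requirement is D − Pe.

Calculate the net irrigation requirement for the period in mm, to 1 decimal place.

35.8 mm

ET₀ = 0.30 × (0.46 × 24.4 + 8.13) = 0.30 × 19.354 = 5.8062 mm/d
ETc = Kc × ET₀ = 1.15 × 5.8062 = 6.6771 mm/d
Crop demand D = ETc × 14 d = 6.6771 × 14 = 93.479 mm
Pe = 0.73 × 79.0 = 57.670 mm
D − Pe = 93.479 − 57.670 = 35.809 mm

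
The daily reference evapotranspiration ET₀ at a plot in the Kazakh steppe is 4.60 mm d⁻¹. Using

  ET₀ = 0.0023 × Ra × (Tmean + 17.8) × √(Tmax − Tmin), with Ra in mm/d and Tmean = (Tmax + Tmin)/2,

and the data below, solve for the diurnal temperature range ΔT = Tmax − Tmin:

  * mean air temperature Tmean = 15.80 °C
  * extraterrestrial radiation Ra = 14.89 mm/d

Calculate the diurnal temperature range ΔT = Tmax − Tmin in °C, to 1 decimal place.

16.0 °C

√ΔT = ET₀ / [0.0023 × Ra × (Tmean+17.8)] = 4.60 / (0.0023 × 14.89 × 33.60) = 3.9976
ΔT = 3.9976² = 15.981 °C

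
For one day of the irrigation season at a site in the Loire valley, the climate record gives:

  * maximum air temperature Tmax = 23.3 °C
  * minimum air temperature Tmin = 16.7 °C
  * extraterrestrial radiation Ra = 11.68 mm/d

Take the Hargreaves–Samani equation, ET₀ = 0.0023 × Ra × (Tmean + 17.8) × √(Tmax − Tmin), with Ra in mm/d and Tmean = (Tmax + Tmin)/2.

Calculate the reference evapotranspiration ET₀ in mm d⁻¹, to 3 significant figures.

Tmean = (23.3 + 16.7)/2 = 20.00 °C
ET₀ = 0.0023 × 11.68 × (20.00 + 17.8) × √6.6 = 0.0023 × 11.68 × 37.80 × 2.5690 = 2.6087 mm/d

2.61 mm d⁻¹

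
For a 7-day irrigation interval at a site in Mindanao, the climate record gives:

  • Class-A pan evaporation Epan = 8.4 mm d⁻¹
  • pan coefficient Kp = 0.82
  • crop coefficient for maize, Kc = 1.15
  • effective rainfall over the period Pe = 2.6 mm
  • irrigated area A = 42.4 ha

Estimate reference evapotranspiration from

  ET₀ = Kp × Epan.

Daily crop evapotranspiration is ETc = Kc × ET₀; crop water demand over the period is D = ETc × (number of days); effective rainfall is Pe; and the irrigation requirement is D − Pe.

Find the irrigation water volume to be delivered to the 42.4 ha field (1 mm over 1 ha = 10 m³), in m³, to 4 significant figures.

ET₀ = 0.82 × 8.4 = 6.8880 mm/d
ETc = Kc × ET₀ = 1.15 × 6.8880 = 7.9212 mm/d
Crop demand D = ETc × 7 d = 7.9212 × 7 = 55.448 mm
D − Pe = 55.448 − 2.6 = 52.848 mm
Volume = 52.848 mm × 42.4 ha × 10 = 22407.6 m³

22410 m³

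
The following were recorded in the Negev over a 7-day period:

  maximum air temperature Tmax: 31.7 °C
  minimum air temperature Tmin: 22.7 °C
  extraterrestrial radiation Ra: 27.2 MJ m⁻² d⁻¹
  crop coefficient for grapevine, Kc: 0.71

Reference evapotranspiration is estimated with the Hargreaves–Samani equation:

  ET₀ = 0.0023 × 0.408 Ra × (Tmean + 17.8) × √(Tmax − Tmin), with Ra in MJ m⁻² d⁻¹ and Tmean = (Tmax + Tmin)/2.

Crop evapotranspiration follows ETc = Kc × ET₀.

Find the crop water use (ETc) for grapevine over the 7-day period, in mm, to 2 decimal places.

17.13 mm

Tmean = (31.7 + 22.7)/2 = 27.20 °C
0.408 Ra = 0.408 × 27.2 = 11.0976 mm/d equivalent
ET₀ = 0.0023 × 11.0976 × (27.20 + 17.8) × √9.0 = 0.0023 × 11.0976 × 45.00 × 3.0000 = 3.4458 mm/d
ETc = Kc × ET₀ = 0.71 × 3.4458 = 2.4465 mm/d
Over 7 days: 2.4465 × 7 = 17.126 mm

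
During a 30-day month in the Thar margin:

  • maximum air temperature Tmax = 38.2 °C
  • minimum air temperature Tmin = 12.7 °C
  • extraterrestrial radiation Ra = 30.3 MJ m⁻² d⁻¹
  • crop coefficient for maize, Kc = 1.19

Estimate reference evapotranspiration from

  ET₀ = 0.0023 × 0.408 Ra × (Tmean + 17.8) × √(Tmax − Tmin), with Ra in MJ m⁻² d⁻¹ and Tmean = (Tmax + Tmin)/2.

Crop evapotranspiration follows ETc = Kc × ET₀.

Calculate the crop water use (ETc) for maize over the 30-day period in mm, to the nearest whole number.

Tmean = (38.2 + 12.7)/2 = 25.45 °C
0.408 Ra = 0.408 × 30.3 = 12.3624 mm/d equivalent
ET₀ = 0.0023 × 12.3624 × (25.45 + 17.8) × √25.5 = 0.0023 × 12.3624 × 43.25 × 5.0498 = 6.2100 mm/d
ETc = Kc × ET₀ = 1.19 × 6.2100 = 7.3899 mm/d
Over 30 days: 7.3899 × 30 = 221.697 mm

222 mm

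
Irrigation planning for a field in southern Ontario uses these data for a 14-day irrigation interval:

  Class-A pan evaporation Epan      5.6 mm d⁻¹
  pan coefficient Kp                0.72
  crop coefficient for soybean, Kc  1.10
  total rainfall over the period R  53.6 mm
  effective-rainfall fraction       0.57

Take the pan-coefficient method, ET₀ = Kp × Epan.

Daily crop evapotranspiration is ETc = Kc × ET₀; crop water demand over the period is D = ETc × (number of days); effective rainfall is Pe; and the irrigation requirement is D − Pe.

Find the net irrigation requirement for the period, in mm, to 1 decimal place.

31.5 mm

ET₀ = 0.72 × 5.6 = 4.0320 mm/d
ETc = Kc × ET₀ = 1.10 × 4.0320 = 4.4352 mm/d
Crop demand D = ETc × 14 d = 4.4352 × 14 = 62.093 mm
Pe = 0.57 × 53.6 = 30.552 mm
D − Pe = 62.093 − 30.552 = 31.541 mm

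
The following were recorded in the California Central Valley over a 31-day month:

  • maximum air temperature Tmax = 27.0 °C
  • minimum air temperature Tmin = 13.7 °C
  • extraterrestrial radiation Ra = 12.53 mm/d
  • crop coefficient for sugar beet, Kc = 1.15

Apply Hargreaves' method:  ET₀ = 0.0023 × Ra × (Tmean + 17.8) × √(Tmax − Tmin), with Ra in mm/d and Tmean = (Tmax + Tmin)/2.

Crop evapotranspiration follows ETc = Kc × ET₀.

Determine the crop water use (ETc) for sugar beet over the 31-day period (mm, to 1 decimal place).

Tmean = (27.0 + 13.7)/2 = 20.35 °C
ET₀ = 0.0023 × 12.53 × (20.35 + 17.8) × √13.3 = 0.0023 × 12.53 × 38.15 × 3.6469 = 4.0096 mm/d
ETc = Kc × ET₀ = 1.15 × 4.0096 = 4.6110 mm/d
Over 31 days: 4.6110 × 31 = 142.941 mm

142.9 mm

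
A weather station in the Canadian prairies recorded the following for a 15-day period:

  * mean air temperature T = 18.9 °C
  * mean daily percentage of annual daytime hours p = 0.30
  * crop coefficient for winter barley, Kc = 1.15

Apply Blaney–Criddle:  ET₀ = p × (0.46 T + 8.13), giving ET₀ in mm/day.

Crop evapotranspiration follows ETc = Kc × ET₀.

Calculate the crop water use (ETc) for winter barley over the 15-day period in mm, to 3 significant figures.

ET₀ = 0.30 × (0.46 × 18.9 + 8.13) = 0.30 × 16.824 = 5.0472 mm/d
ETc = Kc × ET₀ = 1.15 × 5.0472 = 5.8043 mm/d
Over 15 days: 5.8043 × 15 = 87.065 mm

87.1 mm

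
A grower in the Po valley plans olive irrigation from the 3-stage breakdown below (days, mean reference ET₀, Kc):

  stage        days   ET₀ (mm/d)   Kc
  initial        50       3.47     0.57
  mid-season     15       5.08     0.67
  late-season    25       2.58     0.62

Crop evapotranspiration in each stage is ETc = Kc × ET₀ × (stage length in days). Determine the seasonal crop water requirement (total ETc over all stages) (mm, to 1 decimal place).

189.9 mm

initial: 0.57 × 3.47 × 50 = 98.90 mm
mid-season: 0.67 × 5.08 × 15 = 51.05 mm
late-season: 0.62 × 2.58 × 25 = 39.99 mm
Seasonal total = 189.94 mm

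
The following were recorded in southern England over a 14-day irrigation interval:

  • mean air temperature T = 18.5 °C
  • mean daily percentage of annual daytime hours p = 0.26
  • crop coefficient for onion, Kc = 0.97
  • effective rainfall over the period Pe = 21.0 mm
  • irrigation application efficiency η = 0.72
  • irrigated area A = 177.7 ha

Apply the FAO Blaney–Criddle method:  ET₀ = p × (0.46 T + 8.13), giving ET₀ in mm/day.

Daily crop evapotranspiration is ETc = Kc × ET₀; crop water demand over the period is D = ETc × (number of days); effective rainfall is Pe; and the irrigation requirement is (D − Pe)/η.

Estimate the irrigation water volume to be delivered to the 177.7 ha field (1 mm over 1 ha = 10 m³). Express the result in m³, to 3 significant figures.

93200 m³

ET₀ = 0.26 × (0.46 × 18.5 + 8.13) = 0.26 × 16.640 = 4.3264 mm/d
ETc = Kc × ET₀ = 0.97 × 4.3264 = 4.1966 mm/d
Crop demand D = ETc × 14 d = 4.1966 × 14 = 58.752 mm
D − Pe = 58.752 − 21.0 = 37.752 mm
Gross irrigation = 37.752 / 0.72 = 52.433 mm
Volume = 52.433 mm × 177.7 ha × 10 = 93173.4 m³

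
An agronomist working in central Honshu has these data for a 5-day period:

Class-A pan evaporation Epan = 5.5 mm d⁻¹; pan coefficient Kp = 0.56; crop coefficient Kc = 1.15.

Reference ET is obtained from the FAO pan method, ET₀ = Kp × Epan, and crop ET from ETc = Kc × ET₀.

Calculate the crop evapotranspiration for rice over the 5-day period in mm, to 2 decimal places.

17.71 mm

ET₀ = 0.56 × 5.5 = 3.0800 mm/d
ETc = Kc × ET₀ = 1.15 × 3.0800 = 3.5420 mm/d
Over 5 days: 3.5420 × 5 = 17.710 mm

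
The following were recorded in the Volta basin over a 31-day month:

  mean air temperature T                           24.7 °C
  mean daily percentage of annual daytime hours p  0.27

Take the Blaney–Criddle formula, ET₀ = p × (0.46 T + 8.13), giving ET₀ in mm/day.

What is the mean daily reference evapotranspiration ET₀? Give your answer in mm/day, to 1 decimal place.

5.3 mm/day

ET₀ = 0.27 × (0.46 × 24.7 + 8.13) = 0.27 × 19.492 = 5.2628 mm/d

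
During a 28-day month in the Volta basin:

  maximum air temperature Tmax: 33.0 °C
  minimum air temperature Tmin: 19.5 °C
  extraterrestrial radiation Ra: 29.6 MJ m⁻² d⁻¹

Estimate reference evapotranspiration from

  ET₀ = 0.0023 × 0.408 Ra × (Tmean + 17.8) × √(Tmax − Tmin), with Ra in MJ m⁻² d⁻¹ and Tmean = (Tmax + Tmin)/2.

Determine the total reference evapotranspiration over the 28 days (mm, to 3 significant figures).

126 mm

Tmean = (33.0 + 19.5)/2 = 26.25 °C
0.408 Ra = 0.408 × 29.6 = 12.0768 mm/d equivalent
ET₀ = 0.0023 × 12.0768 × (26.25 + 17.8) × √13.5 = 0.0023 × 12.0768 × 44.05 × 3.6742 = 4.4956 mm/d
Over 28 days: 4.4956 × 28 = 125.877 mm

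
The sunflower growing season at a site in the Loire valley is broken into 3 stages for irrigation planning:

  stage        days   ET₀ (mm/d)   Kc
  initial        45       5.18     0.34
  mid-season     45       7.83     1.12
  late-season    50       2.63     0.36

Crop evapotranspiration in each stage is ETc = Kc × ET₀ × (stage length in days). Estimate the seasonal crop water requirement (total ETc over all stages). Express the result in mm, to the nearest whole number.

521 mm

initial: 0.34 × 5.18 × 45 = 79.25 mm
mid-season: 1.12 × 7.83 × 45 = 394.63 mm
late-season: 0.36 × 2.63 × 50 = 47.34 mm
Seasonal total = 521.22 mm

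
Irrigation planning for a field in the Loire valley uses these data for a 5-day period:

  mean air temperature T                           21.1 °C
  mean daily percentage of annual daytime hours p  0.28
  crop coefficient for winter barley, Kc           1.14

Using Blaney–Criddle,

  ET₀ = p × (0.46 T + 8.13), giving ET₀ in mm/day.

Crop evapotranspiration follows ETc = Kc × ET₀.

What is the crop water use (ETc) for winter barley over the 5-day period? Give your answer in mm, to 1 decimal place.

28.5 mm

ET₀ = 0.28 × (0.46 × 21.1 + 8.13) = 0.28 × 17.836 = 4.9941 mm/d
ETc = Kc × ET₀ = 1.14 × 4.9941 = 5.6933 mm/d
Over 5 days: 5.6933 × 5 = 28.467 mm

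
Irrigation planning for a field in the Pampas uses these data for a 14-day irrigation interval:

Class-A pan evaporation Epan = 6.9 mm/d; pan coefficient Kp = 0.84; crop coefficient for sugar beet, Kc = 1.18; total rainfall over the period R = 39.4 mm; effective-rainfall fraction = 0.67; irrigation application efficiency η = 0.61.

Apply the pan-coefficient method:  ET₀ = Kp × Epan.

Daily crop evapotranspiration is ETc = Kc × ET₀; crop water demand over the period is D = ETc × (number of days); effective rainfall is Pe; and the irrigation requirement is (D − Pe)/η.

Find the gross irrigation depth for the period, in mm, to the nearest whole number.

114 mm

ET₀ = 0.84 × 6.9 = 5.7960 mm/d
ETc = Kc × ET₀ = 1.18 × 5.7960 = 6.8393 mm/d
Crop demand D = ETc × 14 d = 6.8393 × 14 = 95.750 mm
Pe = 0.67 × 39.4 = 26.398 mm
D − Pe = 95.750 − 26.398 = 69.352 mm
Gross irrigation = 69.352 / 0.61 = 113.692 mm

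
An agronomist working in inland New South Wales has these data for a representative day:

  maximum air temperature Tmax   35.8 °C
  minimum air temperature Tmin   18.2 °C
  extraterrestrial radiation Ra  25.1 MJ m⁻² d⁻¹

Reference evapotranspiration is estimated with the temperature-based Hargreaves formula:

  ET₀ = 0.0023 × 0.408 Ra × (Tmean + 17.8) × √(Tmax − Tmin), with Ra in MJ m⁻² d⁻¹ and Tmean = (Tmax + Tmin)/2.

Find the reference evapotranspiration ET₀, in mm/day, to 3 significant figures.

4.43 mm/day

Tmean = (35.8 + 18.2)/2 = 27.00 °C
0.408 Ra = 0.408 × 25.1 = 10.2408 mm/d equivalent
ET₀ = 0.0023 × 10.2408 × (27.00 + 17.8) × √17.6 = 0.0023 × 10.2408 × 44.80 × 4.1952 = 4.4268 mm/d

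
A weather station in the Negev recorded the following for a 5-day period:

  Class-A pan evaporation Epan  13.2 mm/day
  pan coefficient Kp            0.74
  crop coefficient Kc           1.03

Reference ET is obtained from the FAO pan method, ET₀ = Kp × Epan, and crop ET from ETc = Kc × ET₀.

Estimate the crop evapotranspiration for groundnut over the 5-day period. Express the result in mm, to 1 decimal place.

50.3 mm

ET₀ = 0.74 × 13.2 = 9.7680 mm/d
ETc = Kc × ET₀ = 1.03 × 9.7680 = 10.0610 mm/d
Over 5 days: 10.0610 × 5 = 50.305 mm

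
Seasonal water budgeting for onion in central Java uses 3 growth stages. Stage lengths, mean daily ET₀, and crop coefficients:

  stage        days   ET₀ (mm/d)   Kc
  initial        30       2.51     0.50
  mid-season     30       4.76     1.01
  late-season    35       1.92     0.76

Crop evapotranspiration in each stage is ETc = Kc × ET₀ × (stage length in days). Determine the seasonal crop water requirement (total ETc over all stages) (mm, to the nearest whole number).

initial: 0.50 × 2.51 × 30 = 37.65 mm
mid-season: 1.01 × 4.76 × 30 = 144.23 mm
late-season: 0.76 × 1.92 × 35 = 51.07 mm
Seasonal total = 232.95 mm

233 mm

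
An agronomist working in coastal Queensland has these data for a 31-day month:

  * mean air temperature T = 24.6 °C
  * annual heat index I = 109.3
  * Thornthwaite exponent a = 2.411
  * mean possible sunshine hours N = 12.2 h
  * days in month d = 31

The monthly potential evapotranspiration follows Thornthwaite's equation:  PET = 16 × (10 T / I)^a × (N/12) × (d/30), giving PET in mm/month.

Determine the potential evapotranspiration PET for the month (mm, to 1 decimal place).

10T/I = 10 × 24.6 / 109.3 = 2.2507
(10T/I)^a = 2.2507^2.411 = 7.0703
Uncorrected PET = 16 × 7.0703 = 113.125 mm
Correction = (N/12)(d/30) = (12.2/12)(31/30) = 1.0506
PET = 113.125 × 1.0506 = 118.849 mm/month

118.8 mm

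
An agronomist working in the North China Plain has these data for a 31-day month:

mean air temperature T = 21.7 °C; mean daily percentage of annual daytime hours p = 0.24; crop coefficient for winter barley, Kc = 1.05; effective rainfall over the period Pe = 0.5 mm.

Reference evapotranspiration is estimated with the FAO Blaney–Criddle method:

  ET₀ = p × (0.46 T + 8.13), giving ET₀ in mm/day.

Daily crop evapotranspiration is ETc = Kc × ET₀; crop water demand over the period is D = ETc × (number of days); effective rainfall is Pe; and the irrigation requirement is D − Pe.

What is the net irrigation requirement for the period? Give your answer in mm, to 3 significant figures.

141 mm

ET₀ = 0.24 × (0.46 × 21.7 + 8.13) = 0.24 × 18.112 = 4.3469 mm/d
ETc = Kc × ET₀ = 1.05 × 4.3469 = 4.5642 mm/d
Crop demand D = ETc × 31 d = 4.5642 × 31 = 141.490 mm
D − Pe = 141.490 − 0.5 = 140.990 mm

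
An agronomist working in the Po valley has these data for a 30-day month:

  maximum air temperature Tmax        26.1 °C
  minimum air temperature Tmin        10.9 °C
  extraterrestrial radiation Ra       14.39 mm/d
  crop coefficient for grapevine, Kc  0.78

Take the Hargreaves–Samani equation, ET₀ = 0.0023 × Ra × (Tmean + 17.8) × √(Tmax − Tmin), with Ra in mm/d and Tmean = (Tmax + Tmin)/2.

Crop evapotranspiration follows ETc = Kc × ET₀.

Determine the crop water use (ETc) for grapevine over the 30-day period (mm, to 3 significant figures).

Tmean = (26.1 + 10.9)/2 = 18.50 °C
ET₀ = 0.0023 × 14.39 × (18.50 + 17.8) × √15.2 = 0.0023 × 14.39 × 36.30 × 3.8987 = 4.6840 mm/d
ETc = Kc × ET₀ = 0.78 × 4.6840 = 3.6535 mm/d
Over 30 days: 3.6535 × 30 = 109.605 mm

110 mm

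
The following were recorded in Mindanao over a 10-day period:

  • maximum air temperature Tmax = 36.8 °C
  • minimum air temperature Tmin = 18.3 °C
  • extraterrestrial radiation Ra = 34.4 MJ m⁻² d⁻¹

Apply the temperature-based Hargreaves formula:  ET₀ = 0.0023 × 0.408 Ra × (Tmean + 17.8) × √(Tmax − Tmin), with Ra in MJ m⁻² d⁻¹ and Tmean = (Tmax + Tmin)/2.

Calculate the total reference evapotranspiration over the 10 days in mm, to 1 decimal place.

63.0 mm

Tmean = (36.8 + 18.3)/2 = 27.55 °C
0.408 Ra = 0.408 × 34.4 = 14.0352 mm/d equivalent
ET₀ = 0.0023 × 14.0352 × (27.55 + 17.8) × √18.5 = 0.0023 × 14.0352 × 45.35 × 4.3012 = 6.2967 mm/d
Over 10 days: 6.2967 × 10 = 62.967 mm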